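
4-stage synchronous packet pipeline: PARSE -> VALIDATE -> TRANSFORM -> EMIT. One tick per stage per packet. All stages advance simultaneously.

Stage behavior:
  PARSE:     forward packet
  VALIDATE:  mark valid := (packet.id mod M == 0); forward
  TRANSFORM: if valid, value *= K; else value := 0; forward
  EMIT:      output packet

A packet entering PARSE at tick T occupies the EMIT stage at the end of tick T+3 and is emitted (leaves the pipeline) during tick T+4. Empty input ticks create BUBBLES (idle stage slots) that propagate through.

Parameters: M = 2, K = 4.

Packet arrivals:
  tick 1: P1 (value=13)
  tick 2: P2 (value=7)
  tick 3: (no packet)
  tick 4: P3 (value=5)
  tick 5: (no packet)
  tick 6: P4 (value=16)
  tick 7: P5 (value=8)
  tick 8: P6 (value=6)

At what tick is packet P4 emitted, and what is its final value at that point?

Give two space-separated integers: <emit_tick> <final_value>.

Tick 1: [PARSE:P1(v=13,ok=F), VALIDATE:-, TRANSFORM:-, EMIT:-] out:-; in:P1
Tick 2: [PARSE:P2(v=7,ok=F), VALIDATE:P1(v=13,ok=F), TRANSFORM:-, EMIT:-] out:-; in:P2
Tick 3: [PARSE:-, VALIDATE:P2(v=7,ok=T), TRANSFORM:P1(v=0,ok=F), EMIT:-] out:-; in:-
Tick 4: [PARSE:P3(v=5,ok=F), VALIDATE:-, TRANSFORM:P2(v=28,ok=T), EMIT:P1(v=0,ok=F)] out:-; in:P3
Tick 5: [PARSE:-, VALIDATE:P3(v=5,ok=F), TRANSFORM:-, EMIT:P2(v=28,ok=T)] out:P1(v=0); in:-
Tick 6: [PARSE:P4(v=16,ok=F), VALIDATE:-, TRANSFORM:P3(v=0,ok=F), EMIT:-] out:P2(v=28); in:P4
Tick 7: [PARSE:P5(v=8,ok=F), VALIDATE:P4(v=16,ok=T), TRANSFORM:-, EMIT:P3(v=0,ok=F)] out:-; in:P5
Tick 8: [PARSE:P6(v=6,ok=F), VALIDATE:P5(v=8,ok=F), TRANSFORM:P4(v=64,ok=T), EMIT:-] out:P3(v=0); in:P6
Tick 9: [PARSE:-, VALIDATE:P6(v=6,ok=T), TRANSFORM:P5(v=0,ok=F), EMIT:P4(v=64,ok=T)] out:-; in:-
Tick 10: [PARSE:-, VALIDATE:-, TRANSFORM:P6(v=24,ok=T), EMIT:P5(v=0,ok=F)] out:P4(v=64); in:-
Tick 11: [PARSE:-, VALIDATE:-, TRANSFORM:-, EMIT:P6(v=24,ok=T)] out:P5(v=0); in:-
Tick 12: [PARSE:-, VALIDATE:-, TRANSFORM:-, EMIT:-] out:P6(v=24); in:-
P4: arrives tick 6, valid=True (id=4, id%2=0), emit tick 10, final value 64

Answer: 10 64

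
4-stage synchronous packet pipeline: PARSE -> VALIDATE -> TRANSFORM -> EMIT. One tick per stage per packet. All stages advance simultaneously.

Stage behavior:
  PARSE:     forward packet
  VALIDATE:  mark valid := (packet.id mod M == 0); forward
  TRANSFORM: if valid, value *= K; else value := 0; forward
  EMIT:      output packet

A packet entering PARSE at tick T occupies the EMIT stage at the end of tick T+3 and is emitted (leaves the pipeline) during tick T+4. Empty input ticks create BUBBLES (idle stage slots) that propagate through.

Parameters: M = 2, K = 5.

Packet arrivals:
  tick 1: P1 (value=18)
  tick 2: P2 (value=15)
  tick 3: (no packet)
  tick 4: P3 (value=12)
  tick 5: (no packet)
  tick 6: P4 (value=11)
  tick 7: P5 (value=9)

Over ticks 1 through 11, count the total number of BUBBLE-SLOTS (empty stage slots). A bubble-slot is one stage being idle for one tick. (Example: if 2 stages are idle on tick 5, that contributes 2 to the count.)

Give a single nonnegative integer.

Answer: 24

Derivation:
Tick 1: [PARSE:P1(v=18,ok=F), VALIDATE:-, TRANSFORM:-, EMIT:-] out:-; bubbles=3
Tick 2: [PARSE:P2(v=15,ok=F), VALIDATE:P1(v=18,ok=F), TRANSFORM:-, EMIT:-] out:-; bubbles=2
Tick 3: [PARSE:-, VALIDATE:P2(v=15,ok=T), TRANSFORM:P1(v=0,ok=F), EMIT:-] out:-; bubbles=2
Tick 4: [PARSE:P3(v=12,ok=F), VALIDATE:-, TRANSFORM:P2(v=75,ok=T), EMIT:P1(v=0,ok=F)] out:-; bubbles=1
Tick 5: [PARSE:-, VALIDATE:P3(v=12,ok=F), TRANSFORM:-, EMIT:P2(v=75,ok=T)] out:P1(v=0); bubbles=2
Tick 6: [PARSE:P4(v=11,ok=F), VALIDATE:-, TRANSFORM:P3(v=0,ok=F), EMIT:-] out:P2(v=75); bubbles=2
Tick 7: [PARSE:P5(v=9,ok=F), VALIDATE:P4(v=11,ok=T), TRANSFORM:-, EMIT:P3(v=0,ok=F)] out:-; bubbles=1
Tick 8: [PARSE:-, VALIDATE:P5(v=9,ok=F), TRANSFORM:P4(v=55,ok=T), EMIT:-] out:P3(v=0); bubbles=2
Tick 9: [PARSE:-, VALIDATE:-, TRANSFORM:P5(v=0,ok=F), EMIT:P4(v=55,ok=T)] out:-; bubbles=2
Tick 10: [PARSE:-, VALIDATE:-, TRANSFORM:-, EMIT:P5(v=0,ok=F)] out:P4(v=55); bubbles=3
Tick 11: [PARSE:-, VALIDATE:-, TRANSFORM:-, EMIT:-] out:P5(v=0); bubbles=4
Total bubble-slots: 24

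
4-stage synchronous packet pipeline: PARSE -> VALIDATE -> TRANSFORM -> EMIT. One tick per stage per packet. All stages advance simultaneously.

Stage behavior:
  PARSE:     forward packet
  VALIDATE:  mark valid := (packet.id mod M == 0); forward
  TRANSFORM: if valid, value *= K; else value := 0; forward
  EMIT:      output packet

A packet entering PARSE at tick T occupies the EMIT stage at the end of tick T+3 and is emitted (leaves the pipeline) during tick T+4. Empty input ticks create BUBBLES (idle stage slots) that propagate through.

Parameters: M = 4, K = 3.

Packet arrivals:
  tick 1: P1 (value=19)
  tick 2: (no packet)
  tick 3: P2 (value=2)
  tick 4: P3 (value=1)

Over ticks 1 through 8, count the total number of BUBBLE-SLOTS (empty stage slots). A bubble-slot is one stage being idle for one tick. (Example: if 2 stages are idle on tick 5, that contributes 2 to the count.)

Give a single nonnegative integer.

Answer: 20

Derivation:
Tick 1: [PARSE:P1(v=19,ok=F), VALIDATE:-, TRANSFORM:-, EMIT:-] out:-; bubbles=3
Tick 2: [PARSE:-, VALIDATE:P1(v=19,ok=F), TRANSFORM:-, EMIT:-] out:-; bubbles=3
Tick 3: [PARSE:P2(v=2,ok=F), VALIDATE:-, TRANSFORM:P1(v=0,ok=F), EMIT:-] out:-; bubbles=2
Tick 4: [PARSE:P3(v=1,ok=F), VALIDATE:P2(v=2,ok=F), TRANSFORM:-, EMIT:P1(v=0,ok=F)] out:-; bubbles=1
Tick 5: [PARSE:-, VALIDATE:P3(v=1,ok=F), TRANSFORM:P2(v=0,ok=F), EMIT:-] out:P1(v=0); bubbles=2
Tick 6: [PARSE:-, VALIDATE:-, TRANSFORM:P3(v=0,ok=F), EMIT:P2(v=0,ok=F)] out:-; bubbles=2
Tick 7: [PARSE:-, VALIDATE:-, TRANSFORM:-, EMIT:P3(v=0,ok=F)] out:P2(v=0); bubbles=3
Tick 8: [PARSE:-, VALIDATE:-, TRANSFORM:-, EMIT:-] out:P3(v=0); bubbles=4
Total bubble-slots: 20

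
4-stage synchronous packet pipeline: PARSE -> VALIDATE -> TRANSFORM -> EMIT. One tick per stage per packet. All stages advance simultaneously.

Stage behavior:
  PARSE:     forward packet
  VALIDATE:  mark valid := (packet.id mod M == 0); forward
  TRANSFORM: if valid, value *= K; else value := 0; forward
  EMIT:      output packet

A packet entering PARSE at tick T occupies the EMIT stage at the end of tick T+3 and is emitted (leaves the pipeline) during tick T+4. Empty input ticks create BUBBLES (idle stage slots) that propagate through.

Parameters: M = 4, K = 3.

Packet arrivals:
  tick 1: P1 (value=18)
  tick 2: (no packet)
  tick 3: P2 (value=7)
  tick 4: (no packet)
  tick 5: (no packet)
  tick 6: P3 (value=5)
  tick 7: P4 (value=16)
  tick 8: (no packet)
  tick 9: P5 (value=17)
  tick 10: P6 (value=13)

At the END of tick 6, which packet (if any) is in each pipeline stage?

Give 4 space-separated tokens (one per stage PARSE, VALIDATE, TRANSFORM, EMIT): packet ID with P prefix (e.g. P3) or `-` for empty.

Tick 1: [PARSE:P1(v=18,ok=F), VALIDATE:-, TRANSFORM:-, EMIT:-] out:-; in:P1
Tick 2: [PARSE:-, VALIDATE:P1(v=18,ok=F), TRANSFORM:-, EMIT:-] out:-; in:-
Tick 3: [PARSE:P2(v=7,ok=F), VALIDATE:-, TRANSFORM:P1(v=0,ok=F), EMIT:-] out:-; in:P2
Tick 4: [PARSE:-, VALIDATE:P2(v=7,ok=F), TRANSFORM:-, EMIT:P1(v=0,ok=F)] out:-; in:-
Tick 5: [PARSE:-, VALIDATE:-, TRANSFORM:P2(v=0,ok=F), EMIT:-] out:P1(v=0); in:-
Tick 6: [PARSE:P3(v=5,ok=F), VALIDATE:-, TRANSFORM:-, EMIT:P2(v=0,ok=F)] out:-; in:P3
At end of tick 6: ['P3', '-', '-', 'P2']

Answer: P3 - - P2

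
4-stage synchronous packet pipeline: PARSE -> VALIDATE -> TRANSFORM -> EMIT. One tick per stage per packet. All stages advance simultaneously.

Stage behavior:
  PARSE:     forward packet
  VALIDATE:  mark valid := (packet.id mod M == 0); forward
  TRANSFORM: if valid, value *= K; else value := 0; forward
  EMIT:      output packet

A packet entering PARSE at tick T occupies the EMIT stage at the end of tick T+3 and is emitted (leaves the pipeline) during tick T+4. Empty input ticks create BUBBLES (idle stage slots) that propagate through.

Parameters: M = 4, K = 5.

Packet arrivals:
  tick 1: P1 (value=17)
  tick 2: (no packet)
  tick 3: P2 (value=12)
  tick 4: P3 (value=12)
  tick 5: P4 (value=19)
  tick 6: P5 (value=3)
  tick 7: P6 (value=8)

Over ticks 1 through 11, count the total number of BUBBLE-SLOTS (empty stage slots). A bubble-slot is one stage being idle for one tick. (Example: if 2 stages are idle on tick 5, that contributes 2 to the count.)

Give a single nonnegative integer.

Tick 1: [PARSE:P1(v=17,ok=F), VALIDATE:-, TRANSFORM:-, EMIT:-] out:-; bubbles=3
Tick 2: [PARSE:-, VALIDATE:P1(v=17,ok=F), TRANSFORM:-, EMIT:-] out:-; bubbles=3
Tick 3: [PARSE:P2(v=12,ok=F), VALIDATE:-, TRANSFORM:P1(v=0,ok=F), EMIT:-] out:-; bubbles=2
Tick 4: [PARSE:P3(v=12,ok=F), VALIDATE:P2(v=12,ok=F), TRANSFORM:-, EMIT:P1(v=0,ok=F)] out:-; bubbles=1
Tick 5: [PARSE:P4(v=19,ok=F), VALIDATE:P3(v=12,ok=F), TRANSFORM:P2(v=0,ok=F), EMIT:-] out:P1(v=0); bubbles=1
Tick 6: [PARSE:P5(v=3,ok=F), VALIDATE:P4(v=19,ok=T), TRANSFORM:P3(v=0,ok=F), EMIT:P2(v=0,ok=F)] out:-; bubbles=0
Tick 7: [PARSE:P6(v=8,ok=F), VALIDATE:P5(v=3,ok=F), TRANSFORM:P4(v=95,ok=T), EMIT:P3(v=0,ok=F)] out:P2(v=0); bubbles=0
Tick 8: [PARSE:-, VALIDATE:P6(v=8,ok=F), TRANSFORM:P5(v=0,ok=F), EMIT:P4(v=95,ok=T)] out:P3(v=0); bubbles=1
Tick 9: [PARSE:-, VALIDATE:-, TRANSFORM:P6(v=0,ok=F), EMIT:P5(v=0,ok=F)] out:P4(v=95); bubbles=2
Tick 10: [PARSE:-, VALIDATE:-, TRANSFORM:-, EMIT:P6(v=0,ok=F)] out:P5(v=0); bubbles=3
Tick 11: [PARSE:-, VALIDATE:-, TRANSFORM:-, EMIT:-] out:P6(v=0); bubbles=4
Total bubble-slots: 20

Answer: 20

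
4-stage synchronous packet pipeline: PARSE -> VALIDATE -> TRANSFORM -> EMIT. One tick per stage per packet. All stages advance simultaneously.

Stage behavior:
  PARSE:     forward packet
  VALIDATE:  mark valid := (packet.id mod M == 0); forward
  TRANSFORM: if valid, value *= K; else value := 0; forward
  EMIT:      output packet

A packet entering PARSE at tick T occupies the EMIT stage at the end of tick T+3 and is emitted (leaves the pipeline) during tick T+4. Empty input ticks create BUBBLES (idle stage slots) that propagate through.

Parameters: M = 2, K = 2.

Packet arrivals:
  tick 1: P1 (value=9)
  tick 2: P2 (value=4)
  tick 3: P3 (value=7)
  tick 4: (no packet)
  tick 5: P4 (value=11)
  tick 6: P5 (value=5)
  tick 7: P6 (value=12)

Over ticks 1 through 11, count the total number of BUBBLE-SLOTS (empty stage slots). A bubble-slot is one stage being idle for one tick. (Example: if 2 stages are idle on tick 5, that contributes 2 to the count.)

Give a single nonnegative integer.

Tick 1: [PARSE:P1(v=9,ok=F), VALIDATE:-, TRANSFORM:-, EMIT:-] out:-; bubbles=3
Tick 2: [PARSE:P2(v=4,ok=F), VALIDATE:P1(v=9,ok=F), TRANSFORM:-, EMIT:-] out:-; bubbles=2
Tick 3: [PARSE:P3(v=7,ok=F), VALIDATE:P2(v=4,ok=T), TRANSFORM:P1(v=0,ok=F), EMIT:-] out:-; bubbles=1
Tick 4: [PARSE:-, VALIDATE:P3(v=7,ok=F), TRANSFORM:P2(v=8,ok=T), EMIT:P1(v=0,ok=F)] out:-; bubbles=1
Tick 5: [PARSE:P4(v=11,ok=F), VALIDATE:-, TRANSFORM:P3(v=0,ok=F), EMIT:P2(v=8,ok=T)] out:P1(v=0); bubbles=1
Tick 6: [PARSE:P5(v=5,ok=F), VALIDATE:P4(v=11,ok=T), TRANSFORM:-, EMIT:P3(v=0,ok=F)] out:P2(v=8); bubbles=1
Tick 7: [PARSE:P6(v=12,ok=F), VALIDATE:P5(v=5,ok=F), TRANSFORM:P4(v=22,ok=T), EMIT:-] out:P3(v=0); bubbles=1
Tick 8: [PARSE:-, VALIDATE:P6(v=12,ok=T), TRANSFORM:P5(v=0,ok=F), EMIT:P4(v=22,ok=T)] out:-; bubbles=1
Tick 9: [PARSE:-, VALIDATE:-, TRANSFORM:P6(v=24,ok=T), EMIT:P5(v=0,ok=F)] out:P4(v=22); bubbles=2
Tick 10: [PARSE:-, VALIDATE:-, TRANSFORM:-, EMIT:P6(v=24,ok=T)] out:P5(v=0); bubbles=3
Tick 11: [PARSE:-, VALIDATE:-, TRANSFORM:-, EMIT:-] out:P6(v=24); bubbles=4
Total bubble-slots: 20

Answer: 20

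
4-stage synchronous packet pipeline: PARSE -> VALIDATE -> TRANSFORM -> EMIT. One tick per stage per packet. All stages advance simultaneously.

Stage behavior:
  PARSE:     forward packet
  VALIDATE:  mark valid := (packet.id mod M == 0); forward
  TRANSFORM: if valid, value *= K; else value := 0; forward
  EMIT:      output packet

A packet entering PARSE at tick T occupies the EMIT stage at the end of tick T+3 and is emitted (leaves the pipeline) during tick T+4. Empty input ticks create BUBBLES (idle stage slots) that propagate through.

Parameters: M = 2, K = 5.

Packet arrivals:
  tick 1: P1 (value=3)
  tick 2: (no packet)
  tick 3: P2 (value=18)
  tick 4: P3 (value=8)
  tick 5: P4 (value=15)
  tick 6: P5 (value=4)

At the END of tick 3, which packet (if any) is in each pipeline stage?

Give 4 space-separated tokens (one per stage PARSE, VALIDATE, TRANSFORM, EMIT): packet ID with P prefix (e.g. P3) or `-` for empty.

Answer: P2 - P1 -

Derivation:
Tick 1: [PARSE:P1(v=3,ok=F), VALIDATE:-, TRANSFORM:-, EMIT:-] out:-; in:P1
Tick 2: [PARSE:-, VALIDATE:P1(v=3,ok=F), TRANSFORM:-, EMIT:-] out:-; in:-
Tick 3: [PARSE:P2(v=18,ok=F), VALIDATE:-, TRANSFORM:P1(v=0,ok=F), EMIT:-] out:-; in:P2
At end of tick 3: ['P2', '-', 'P1', '-']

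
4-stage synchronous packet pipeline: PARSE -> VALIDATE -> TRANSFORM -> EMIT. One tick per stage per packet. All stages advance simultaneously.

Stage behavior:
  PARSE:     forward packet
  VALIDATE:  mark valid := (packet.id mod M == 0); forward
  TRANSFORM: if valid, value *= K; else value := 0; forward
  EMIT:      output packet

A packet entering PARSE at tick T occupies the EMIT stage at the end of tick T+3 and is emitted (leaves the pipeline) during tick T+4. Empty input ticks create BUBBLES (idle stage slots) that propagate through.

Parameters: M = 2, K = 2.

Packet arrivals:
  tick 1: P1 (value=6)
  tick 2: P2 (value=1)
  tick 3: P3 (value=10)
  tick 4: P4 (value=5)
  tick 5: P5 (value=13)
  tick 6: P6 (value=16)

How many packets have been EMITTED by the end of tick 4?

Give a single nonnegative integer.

Answer: 0

Derivation:
Tick 1: [PARSE:P1(v=6,ok=F), VALIDATE:-, TRANSFORM:-, EMIT:-] out:-; in:P1
Tick 2: [PARSE:P2(v=1,ok=F), VALIDATE:P1(v=6,ok=F), TRANSFORM:-, EMIT:-] out:-; in:P2
Tick 3: [PARSE:P3(v=10,ok=F), VALIDATE:P2(v=1,ok=T), TRANSFORM:P1(v=0,ok=F), EMIT:-] out:-; in:P3
Tick 4: [PARSE:P4(v=5,ok=F), VALIDATE:P3(v=10,ok=F), TRANSFORM:P2(v=2,ok=T), EMIT:P1(v=0,ok=F)] out:-; in:P4
Emitted by tick 4: []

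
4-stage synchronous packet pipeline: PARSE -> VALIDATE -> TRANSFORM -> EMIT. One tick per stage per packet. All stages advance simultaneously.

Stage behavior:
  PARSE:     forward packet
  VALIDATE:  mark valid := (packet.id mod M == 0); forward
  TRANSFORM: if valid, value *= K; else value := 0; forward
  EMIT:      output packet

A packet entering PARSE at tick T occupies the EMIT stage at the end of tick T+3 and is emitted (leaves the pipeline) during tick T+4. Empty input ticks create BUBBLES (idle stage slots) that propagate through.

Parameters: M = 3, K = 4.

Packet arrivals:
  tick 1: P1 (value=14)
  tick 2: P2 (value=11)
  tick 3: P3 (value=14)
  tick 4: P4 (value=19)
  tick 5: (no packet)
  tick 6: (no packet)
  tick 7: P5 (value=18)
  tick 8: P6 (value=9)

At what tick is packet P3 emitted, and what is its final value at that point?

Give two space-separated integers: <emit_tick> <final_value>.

Tick 1: [PARSE:P1(v=14,ok=F), VALIDATE:-, TRANSFORM:-, EMIT:-] out:-; in:P1
Tick 2: [PARSE:P2(v=11,ok=F), VALIDATE:P1(v=14,ok=F), TRANSFORM:-, EMIT:-] out:-; in:P2
Tick 3: [PARSE:P3(v=14,ok=F), VALIDATE:P2(v=11,ok=F), TRANSFORM:P1(v=0,ok=F), EMIT:-] out:-; in:P3
Tick 4: [PARSE:P4(v=19,ok=F), VALIDATE:P3(v=14,ok=T), TRANSFORM:P2(v=0,ok=F), EMIT:P1(v=0,ok=F)] out:-; in:P4
Tick 5: [PARSE:-, VALIDATE:P4(v=19,ok=F), TRANSFORM:P3(v=56,ok=T), EMIT:P2(v=0,ok=F)] out:P1(v=0); in:-
Tick 6: [PARSE:-, VALIDATE:-, TRANSFORM:P4(v=0,ok=F), EMIT:P3(v=56,ok=T)] out:P2(v=0); in:-
Tick 7: [PARSE:P5(v=18,ok=F), VALIDATE:-, TRANSFORM:-, EMIT:P4(v=0,ok=F)] out:P3(v=56); in:P5
Tick 8: [PARSE:P6(v=9,ok=F), VALIDATE:P5(v=18,ok=F), TRANSFORM:-, EMIT:-] out:P4(v=0); in:P6
Tick 9: [PARSE:-, VALIDATE:P6(v=9,ok=T), TRANSFORM:P5(v=0,ok=F), EMIT:-] out:-; in:-
Tick 10: [PARSE:-, VALIDATE:-, TRANSFORM:P6(v=36,ok=T), EMIT:P5(v=0,ok=F)] out:-; in:-
Tick 11: [PARSE:-, VALIDATE:-, TRANSFORM:-, EMIT:P6(v=36,ok=T)] out:P5(v=0); in:-
Tick 12: [PARSE:-, VALIDATE:-, TRANSFORM:-, EMIT:-] out:P6(v=36); in:-
P3: arrives tick 3, valid=True (id=3, id%3=0), emit tick 7, final value 56

Answer: 7 56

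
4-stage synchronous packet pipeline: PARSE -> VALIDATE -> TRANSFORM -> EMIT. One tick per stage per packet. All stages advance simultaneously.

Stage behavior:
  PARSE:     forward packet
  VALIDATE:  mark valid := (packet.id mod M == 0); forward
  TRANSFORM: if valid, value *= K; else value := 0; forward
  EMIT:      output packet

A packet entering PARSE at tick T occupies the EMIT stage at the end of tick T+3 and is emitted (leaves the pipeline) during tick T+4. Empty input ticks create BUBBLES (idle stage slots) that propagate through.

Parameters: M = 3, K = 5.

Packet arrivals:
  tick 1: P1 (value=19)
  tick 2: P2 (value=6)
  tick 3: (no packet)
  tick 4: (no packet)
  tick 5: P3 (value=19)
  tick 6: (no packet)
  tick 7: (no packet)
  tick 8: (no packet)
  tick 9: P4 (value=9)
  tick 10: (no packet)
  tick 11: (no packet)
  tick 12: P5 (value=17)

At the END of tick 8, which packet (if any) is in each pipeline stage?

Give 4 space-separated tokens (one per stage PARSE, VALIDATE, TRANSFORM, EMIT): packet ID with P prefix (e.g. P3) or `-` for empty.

Answer: - - - P3

Derivation:
Tick 1: [PARSE:P1(v=19,ok=F), VALIDATE:-, TRANSFORM:-, EMIT:-] out:-; in:P1
Tick 2: [PARSE:P2(v=6,ok=F), VALIDATE:P1(v=19,ok=F), TRANSFORM:-, EMIT:-] out:-; in:P2
Tick 3: [PARSE:-, VALIDATE:P2(v=6,ok=F), TRANSFORM:P1(v=0,ok=F), EMIT:-] out:-; in:-
Tick 4: [PARSE:-, VALIDATE:-, TRANSFORM:P2(v=0,ok=F), EMIT:P1(v=0,ok=F)] out:-; in:-
Tick 5: [PARSE:P3(v=19,ok=F), VALIDATE:-, TRANSFORM:-, EMIT:P2(v=0,ok=F)] out:P1(v=0); in:P3
Tick 6: [PARSE:-, VALIDATE:P3(v=19,ok=T), TRANSFORM:-, EMIT:-] out:P2(v=0); in:-
Tick 7: [PARSE:-, VALIDATE:-, TRANSFORM:P3(v=95,ok=T), EMIT:-] out:-; in:-
Tick 8: [PARSE:-, VALIDATE:-, TRANSFORM:-, EMIT:P3(v=95,ok=T)] out:-; in:-
At end of tick 8: ['-', '-', '-', 'P3']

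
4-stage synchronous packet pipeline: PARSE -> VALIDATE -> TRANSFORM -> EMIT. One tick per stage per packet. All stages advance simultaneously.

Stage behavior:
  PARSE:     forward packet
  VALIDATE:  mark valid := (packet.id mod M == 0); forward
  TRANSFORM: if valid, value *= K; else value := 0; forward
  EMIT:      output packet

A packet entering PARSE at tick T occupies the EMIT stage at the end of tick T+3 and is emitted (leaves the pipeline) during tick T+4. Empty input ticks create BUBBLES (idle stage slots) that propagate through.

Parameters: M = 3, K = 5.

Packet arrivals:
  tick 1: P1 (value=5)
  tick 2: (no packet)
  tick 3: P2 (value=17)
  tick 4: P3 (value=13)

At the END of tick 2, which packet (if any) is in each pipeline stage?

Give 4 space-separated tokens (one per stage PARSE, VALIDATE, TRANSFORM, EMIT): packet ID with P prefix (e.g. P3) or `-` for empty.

Answer: - P1 - -

Derivation:
Tick 1: [PARSE:P1(v=5,ok=F), VALIDATE:-, TRANSFORM:-, EMIT:-] out:-; in:P1
Tick 2: [PARSE:-, VALIDATE:P1(v=5,ok=F), TRANSFORM:-, EMIT:-] out:-; in:-
At end of tick 2: ['-', 'P1', '-', '-']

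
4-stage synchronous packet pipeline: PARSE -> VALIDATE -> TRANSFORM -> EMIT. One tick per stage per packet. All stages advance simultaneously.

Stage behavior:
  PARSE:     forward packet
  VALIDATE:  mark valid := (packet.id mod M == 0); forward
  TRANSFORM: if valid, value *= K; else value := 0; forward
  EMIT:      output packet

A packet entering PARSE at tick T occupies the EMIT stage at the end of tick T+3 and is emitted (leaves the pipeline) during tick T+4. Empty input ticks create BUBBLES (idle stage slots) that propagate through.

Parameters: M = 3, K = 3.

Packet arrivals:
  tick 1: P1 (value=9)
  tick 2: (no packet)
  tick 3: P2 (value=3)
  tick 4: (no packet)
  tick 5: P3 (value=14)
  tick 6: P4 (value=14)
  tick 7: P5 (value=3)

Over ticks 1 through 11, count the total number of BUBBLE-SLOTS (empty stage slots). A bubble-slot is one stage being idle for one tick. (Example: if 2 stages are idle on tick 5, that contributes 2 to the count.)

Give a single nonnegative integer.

Answer: 24

Derivation:
Tick 1: [PARSE:P1(v=9,ok=F), VALIDATE:-, TRANSFORM:-, EMIT:-] out:-; bubbles=3
Tick 2: [PARSE:-, VALIDATE:P1(v=9,ok=F), TRANSFORM:-, EMIT:-] out:-; bubbles=3
Tick 3: [PARSE:P2(v=3,ok=F), VALIDATE:-, TRANSFORM:P1(v=0,ok=F), EMIT:-] out:-; bubbles=2
Tick 4: [PARSE:-, VALIDATE:P2(v=3,ok=F), TRANSFORM:-, EMIT:P1(v=0,ok=F)] out:-; bubbles=2
Tick 5: [PARSE:P3(v=14,ok=F), VALIDATE:-, TRANSFORM:P2(v=0,ok=F), EMIT:-] out:P1(v=0); bubbles=2
Tick 6: [PARSE:P4(v=14,ok=F), VALIDATE:P3(v=14,ok=T), TRANSFORM:-, EMIT:P2(v=0,ok=F)] out:-; bubbles=1
Tick 7: [PARSE:P5(v=3,ok=F), VALIDATE:P4(v=14,ok=F), TRANSFORM:P3(v=42,ok=T), EMIT:-] out:P2(v=0); bubbles=1
Tick 8: [PARSE:-, VALIDATE:P5(v=3,ok=F), TRANSFORM:P4(v=0,ok=F), EMIT:P3(v=42,ok=T)] out:-; bubbles=1
Tick 9: [PARSE:-, VALIDATE:-, TRANSFORM:P5(v=0,ok=F), EMIT:P4(v=0,ok=F)] out:P3(v=42); bubbles=2
Tick 10: [PARSE:-, VALIDATE:-, TRANSFORM:-, EMIT:P5(v=0,ok=F)] out:P4(v=0); bubbles=3
Tick 11: [PARSE:-, VALIDATE:-, TRANSFORM:-, EMIT:-] out:P5(v=0); bubbles=4
Total bubble-slots: 24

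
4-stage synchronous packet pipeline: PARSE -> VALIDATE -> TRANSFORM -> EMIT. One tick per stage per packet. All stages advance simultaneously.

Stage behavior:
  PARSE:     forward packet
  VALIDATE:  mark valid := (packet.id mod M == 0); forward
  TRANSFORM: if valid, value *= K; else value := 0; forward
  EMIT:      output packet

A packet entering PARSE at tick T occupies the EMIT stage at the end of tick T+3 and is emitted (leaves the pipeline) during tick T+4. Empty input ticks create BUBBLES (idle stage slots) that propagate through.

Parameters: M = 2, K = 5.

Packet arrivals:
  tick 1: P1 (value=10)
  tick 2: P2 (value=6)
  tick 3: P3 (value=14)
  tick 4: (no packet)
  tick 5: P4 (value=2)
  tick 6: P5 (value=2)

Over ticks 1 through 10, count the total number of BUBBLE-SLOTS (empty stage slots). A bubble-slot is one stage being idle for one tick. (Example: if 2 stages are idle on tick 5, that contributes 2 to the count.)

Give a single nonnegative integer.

Tick 1: [PARSE:P1(v=10,ok=F), VALIDATE:-, TRANSFORM:-, EMIT:-] out:-; bubbles=3
Tick 2: [PARSE:P2(v=6,ok=F), VALIDATE:P1(v=10,ok=F), TRANSFORM:-, EMIT:-] out:-; bubbles=2
Tick 3: [PARSE:P3(v=14,ok=F), VALIDATE:P2(v=6,ok=T), TRANSFORM:P1(v=0,ok=F), EMIT:-] out:-; bubbles=1
Tick 4: [PARSE:-, VALIDATE:P3(v=14,ok=F), TRANSFORM:P2(v=30,ok=T), EMIT:P1(v=0,ok=F)] out:-; bubbles=1
Tick 5: [PARSE:P4(v=2,ok=F), VALIDATE:-, TRANSFORM:P3(v=0,ok=F), EMIT:P2(v=30,ok=T)] out:P1(v=0); bubbles=1
Tick 6: [PARSE:P5(v=2,ok=F), VALIDATE:P4(v=2,ok=T), TRANSFORM:-, EMIT:P3(v=0,ok=F)] out:P2(v=30); bubbles=1
Tick 7: [PARSE:-, VALIDATE:P5(v=2,ok=F), TRANSFORM:P4(v=10,ok=T), EMIT:-] out:P3(v=0); bubbles=2
Tick 8: [PARSE:-, VALIDATE:-, TRANSFORM:P5(v=0,ok=F), EMIT:P4(v=10,ok=T)] out:-; bubbles=2
Tick 9: [PARSE:-, VALIDATE:-, TRANSFORM:-, EMIT:P5(v=0,ok=F)] out:P4(v=10); bubbles=3
Tick 10: [PARSE:-, VALIDATE:-, TRANSFORM:-, EMIT:-] out:P5(v=0); bubbles=4
Total bubble-slots: 20

Answer: 20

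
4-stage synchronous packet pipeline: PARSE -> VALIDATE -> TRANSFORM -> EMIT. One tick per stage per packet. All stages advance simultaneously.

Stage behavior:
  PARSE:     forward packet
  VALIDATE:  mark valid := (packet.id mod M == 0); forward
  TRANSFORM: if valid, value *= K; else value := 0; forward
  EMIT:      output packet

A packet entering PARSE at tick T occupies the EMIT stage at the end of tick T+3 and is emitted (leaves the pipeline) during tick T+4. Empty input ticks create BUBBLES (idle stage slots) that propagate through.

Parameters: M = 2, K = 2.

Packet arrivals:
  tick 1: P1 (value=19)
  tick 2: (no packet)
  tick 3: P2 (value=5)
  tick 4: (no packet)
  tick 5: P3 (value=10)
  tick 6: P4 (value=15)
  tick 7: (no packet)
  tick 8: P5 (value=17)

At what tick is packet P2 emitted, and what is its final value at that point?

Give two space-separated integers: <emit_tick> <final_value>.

Tick 1: [PARSE:P1(v=19,ok=F), VALIDATE:-, TRANSFORM:-, EMIT:-] out:-; in:P1
Tick 2: [PARSE:-, VALIDATE:P1(v=19,ok=F), TRANSFORM:-, EMIT:-] out:-; in:-
Tick 3: [PARSE:P2(v=5,ok=F), VALIDATE:-, TRANSFORM:P1(v=0,ok=F), EMIT:-] out:-; in:P2
Tick 4: [PARSE:-, VALIDATE:P2(v=5,ok=T), TRANSFORM:-, EMIT:P1(v=0,ok=F)] out:-; in:-
Tick 5: [PARSE:P3(v=10,ok=F), VALIDATE:-, TRANSFORM:P2(v=10,ok=T), EMIT:-] out:P1(v=0); in:P3
Tick 6: [PARSE:P4(v=15,ok=F), VALIDATE:P3(v=10,ok=F), TRANSFORM:-, EMIT:P2(v=10,ok=T)] out:-; in:P4
Tick 7: [PARSE:-, VALIDATE:P4(v=15,ok=T), TRANSFORM:P3(v=0,ok=F), EMIT:-] out:P2(v=10); in:-
Tick 8: [PARSE:P5(v=17,ok=F), VALIDATE:-, TRANSFORM:P4(v=30,ok=T), EMIT:P3(v=0,ok=F)] out:-; in:P5
Tick 9: [PARSE:-, VALIDATE:P5(v=17,ok=F), TRANSFORM:-, EMIT:P4(v=30,ok=T)] out:P3(v=0); in:-
Tick 10: [PARSE:-, VALIDATE:-, TRANSFORM:P5(v=0,ok=F), EMIT:-] out:P4(v=30); in:-
Tick 11: [PARSE:-, VALIDATE:-, TRANSFORM:-, EMIT:P5(v=0,ok=F)] out:-; in:-
Tick 12: [PARSE:-, VALIDATE:-, TRANSFORM:-, EMIT:-] out:P5(v=0); in:-
P2: arrives tick 3, valid=True (id=2, id%2=0), emit tick 7, final value 10

Answer: 7 10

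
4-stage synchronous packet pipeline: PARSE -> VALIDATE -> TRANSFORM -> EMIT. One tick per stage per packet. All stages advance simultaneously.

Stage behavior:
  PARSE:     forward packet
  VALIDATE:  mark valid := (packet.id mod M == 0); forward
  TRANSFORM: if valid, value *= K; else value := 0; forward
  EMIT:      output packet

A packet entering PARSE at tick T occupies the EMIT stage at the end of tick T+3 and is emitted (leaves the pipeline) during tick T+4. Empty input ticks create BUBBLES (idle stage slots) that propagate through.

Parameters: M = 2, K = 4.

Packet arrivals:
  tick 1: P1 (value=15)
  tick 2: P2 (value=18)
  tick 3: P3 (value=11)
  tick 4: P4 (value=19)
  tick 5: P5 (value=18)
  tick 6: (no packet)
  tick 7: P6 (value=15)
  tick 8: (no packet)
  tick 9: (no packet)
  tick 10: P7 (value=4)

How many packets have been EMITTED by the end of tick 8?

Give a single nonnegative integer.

Answer: 4

Derivation:
Tick 1: [PARSE:P1(v=15,ok=F), VALIDATE:-, TRANSFORM:-, EMIT:-] out:-; in:P1
Tick 2: [PARSE:P2(v=18,ok=F), VALIDATE:P1(v=15,ok=F), TRANSFORM:-, EMIT:-] out:-; in:P2
Tick 3: [PARSE:P3(v=11,ok=F), VALIDATE:P2(v=18,ok=T), TRANSFORM:P1(v=0,ok=F), EMIT:-] out:-; in:P3
Tick 4: [PARSE:P4(v=19,ok=F), VALIDATE:P3(v=11,ok=F), TRANSFORM:P2(v=72,ok=T), EMIT:P1(v=0,ok=F)] out:-; in:P4
Tick 5: [PARSE:P5(v=18,ok=F), VALIDATE:P4(v=19,ok=T), TRANSFORM:P3(v=0,ok=F), EMIT:P2(v=72,ok=T)] out:P1(v=0); in:P5
Tick 6: [PARSE:-, VALIDATE:P5(v=18,ok=F), TRANSFORM:P4(v=76,ok=T), EMIT:P3(v=0,ok=F)] out:P2(v=72); in:-
Tick 7: [PARSE:P6(v=15,ok=F), VALIDATE:-, TRANSFORM:P5(v=0,ok=F), EMIT:P4(v=76,ok=T)] out:P3(v=0); in:P6
Tick 8: [PARSE:-, VALIDATE:P6(v=15,ok=T), TRANSFORM:-, EMIT:P5(v=0,ok=F)] out:P4(v=76); in:-
Emitted by tick 8: ['P1', 'P2', 'P3', 'P4']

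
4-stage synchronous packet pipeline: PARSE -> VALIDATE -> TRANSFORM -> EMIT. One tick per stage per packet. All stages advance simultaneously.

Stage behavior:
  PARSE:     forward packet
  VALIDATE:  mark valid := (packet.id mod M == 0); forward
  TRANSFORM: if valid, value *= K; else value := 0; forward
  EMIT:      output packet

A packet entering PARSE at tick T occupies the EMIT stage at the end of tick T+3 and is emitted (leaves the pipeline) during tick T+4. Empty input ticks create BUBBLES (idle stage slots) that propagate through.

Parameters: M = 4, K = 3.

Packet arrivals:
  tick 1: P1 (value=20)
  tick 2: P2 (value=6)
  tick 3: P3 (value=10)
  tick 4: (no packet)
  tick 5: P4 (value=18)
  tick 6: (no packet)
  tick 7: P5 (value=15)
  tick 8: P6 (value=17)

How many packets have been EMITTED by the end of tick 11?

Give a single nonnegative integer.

Tick 1: [PARSE:P1(v=20,ok=F), VALIDATE:-, TRANSFORM:-, EMIT:-] out:-; in:P1
Tick 2: [PARSE:P2(v=6,ok=F), VALIDATE:P1(v=20,ok=F), TRANSFORM:-, EMIT:-] out:-; in:P2
Tick 3: [PARSE:P3(v=10,ok=F), VALIDATE:P2(v=6,ok=F), TRANSFORM:P1(v=0,ok=F), EMIT:-] out:-; in:P3
Tick 4: [PARSE:-, VALIDATE:P3(v=10,ok=F), TRANSFORM:P2(v=0,ok=F), EMIT:P1(v=0,ok=F)] out:-; in:-
Tick 5: [PARSE:P4(v=18,ok=F), VALIDATE:-, TRANSFORM:P3(v=0,ok=F), EMIT:P2(v=0,ok=F)] out:P1(v=0); in:P4
Tick 6: [PARSE:-, VALIDATE:P4(v=18,ok=T), TRANSFORM:-, EMIT:P3(v=0,ok=F)] out:P2(v=0); in:-
Tick 7: [PARSE:P5(v=15,ok=F), VALIDATE:-, TRANSFORM:P4(v=54,ok=T), EMIT:-] out:P3(v=0); in:P5
Tick 8: [PARSE:P6(v=17,ok=F), VALIDATE:P5(v=15,ok=F), TRANSFORM:-, EMIT:P4(v=54,ok=T)] out:-; in:P6
Tick 9: [PARSE:-, VALIDATE:P6(v=17,ok=F), TRANSFORM:P5(v=0,ok=F), EMIT:-] out:P4(v=54); in:-
Tick 10: [PARSE:-, VALIDATE:-, TRANSFORM:P6(v=0,ok=F), EMIT:P5(v=0,ok=F)] out:-; in:-
Tick 11: [PARSE:-, VALIDATE:-, TRANSFORM:-, EMIT:P6(v=0,ok=F)] out:P5(v=0); in:-
Emitted by tick 11: ['P1', 'P2', 'P3', 'P4', 'P5']

Answer: 5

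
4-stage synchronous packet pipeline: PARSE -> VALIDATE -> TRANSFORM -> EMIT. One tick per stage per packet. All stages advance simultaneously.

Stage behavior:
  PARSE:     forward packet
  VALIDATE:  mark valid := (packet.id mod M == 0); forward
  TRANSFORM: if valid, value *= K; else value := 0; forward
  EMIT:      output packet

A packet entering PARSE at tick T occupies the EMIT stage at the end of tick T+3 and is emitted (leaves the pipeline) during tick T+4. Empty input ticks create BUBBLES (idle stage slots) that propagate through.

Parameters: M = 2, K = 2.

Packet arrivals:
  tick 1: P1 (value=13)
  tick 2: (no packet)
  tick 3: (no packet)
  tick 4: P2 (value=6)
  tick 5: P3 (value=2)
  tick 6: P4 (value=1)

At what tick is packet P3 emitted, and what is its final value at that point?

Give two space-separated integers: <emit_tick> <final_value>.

Tick 1: [PARSE:P1(v=13,ok=F), VALIDATE:-, TRANSFORM:-, EMIT:-] out:-; in:P1
Tick 2: [PARSE:-, VALIDATE:P1(v=13,ok=F), TRANSFORM:-, EMIT:-] out:-; in:-
Tick 3: [PARSE:-, VALIDATE:-, TRANSFORM:P1(v=0,ok=F), EMIT:-] out:-; in:-
Tick 4: [PARSE:P2(v=6,ok=F), VALIDATE:-, TRANSFORM:-, EMIT:P1(v=0,ok=F)] out:-; in:P2
Tick 5: [PARSE:P3(v=2,ok=F), VALIDATE:P2(v=6,ok=T), TRANSFORM:-, EMIT:-] out:P1(v=0); in:P3
Tick 6: [PARSE:P4(v=1,ok=F), VALIDATE:P3(v=2,ok=F), TRANSFORM:P2(v=12,ok=T), EMIT:-] out:-; in:P4
Tick 7: [PARSE:-, VALIDATE:P4(v=1,ok=T), TRANSFORM:P3(v=0,ok=F), EMIT:P2(v=12,ok=T)] out:-; in:-
Tick 8: [PARSE:-, VALIDATE:-, TRANSFORM:P4(v=2,ok=T), EMIT:P3(v=0,ok=F)] out:P2(v=12); in:-
Tick 9: [PARSE:-, VALIDATE:-, TRANSFORM:-, EMIT:P4(v=2,ok=T)] out:P3(v=0); in:-
Tick 10: [PARSE:-, VALIDATE:-, TRANSFORM:-, EMIT:-] out:P4(v=2); in:-
P3: arrives tick 5, valid=False (id=3, id%2=1), emit tick 9, final value 0

Answer: 9 0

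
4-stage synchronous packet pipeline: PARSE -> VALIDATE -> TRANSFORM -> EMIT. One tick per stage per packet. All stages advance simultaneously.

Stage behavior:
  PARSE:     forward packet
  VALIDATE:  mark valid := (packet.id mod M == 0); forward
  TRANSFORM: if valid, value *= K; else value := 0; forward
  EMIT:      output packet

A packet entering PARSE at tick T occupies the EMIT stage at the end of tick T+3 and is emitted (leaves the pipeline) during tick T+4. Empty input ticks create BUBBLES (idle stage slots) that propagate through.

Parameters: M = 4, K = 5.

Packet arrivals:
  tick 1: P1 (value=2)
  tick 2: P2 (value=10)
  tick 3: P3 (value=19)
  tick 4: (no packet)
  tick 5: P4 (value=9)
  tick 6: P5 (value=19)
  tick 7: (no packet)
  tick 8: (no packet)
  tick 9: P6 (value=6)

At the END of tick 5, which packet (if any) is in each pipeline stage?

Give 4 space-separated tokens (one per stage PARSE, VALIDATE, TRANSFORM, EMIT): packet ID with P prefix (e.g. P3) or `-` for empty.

Answer: P4 - P3 P2

Derivation:
Tick 1: [PARSE:P1(v=2,ok=F), VALIDATE:-, TRANSFORM:-, EMIT:-] out:-; in:P1
Tick 2: [PARSE:P2(v=10,ok=F), VALIDATE:P1(v=2,ok=F), TRANSFORM:-, EMIT:-] out:-; in:P2
Tick 3: [PARSE:P3(v=19,ok=F), VALIDATE:P2(v=10,ok=F), TRANSFORM:P1(v=0,ok=F), EMIT:-] out:-; in:P3
Tick 4: [PARSE:-, VALIDATE:P3(v=19,ok=F), TRANSFORM:P2(v=0,ok=F), EMIT:P1(v=0,ok=F)] out:-; in:-
Tick 5: [PARSE:P4(v=9,ok=F), VALIDATE:-, TRANSFORM:P3(v=0,ok=F), EMIT:P2(v=0,ok=F)] out:P1(v=0); in:P4
At end of tick 5: ['P4', '-', 'P3', 'P2']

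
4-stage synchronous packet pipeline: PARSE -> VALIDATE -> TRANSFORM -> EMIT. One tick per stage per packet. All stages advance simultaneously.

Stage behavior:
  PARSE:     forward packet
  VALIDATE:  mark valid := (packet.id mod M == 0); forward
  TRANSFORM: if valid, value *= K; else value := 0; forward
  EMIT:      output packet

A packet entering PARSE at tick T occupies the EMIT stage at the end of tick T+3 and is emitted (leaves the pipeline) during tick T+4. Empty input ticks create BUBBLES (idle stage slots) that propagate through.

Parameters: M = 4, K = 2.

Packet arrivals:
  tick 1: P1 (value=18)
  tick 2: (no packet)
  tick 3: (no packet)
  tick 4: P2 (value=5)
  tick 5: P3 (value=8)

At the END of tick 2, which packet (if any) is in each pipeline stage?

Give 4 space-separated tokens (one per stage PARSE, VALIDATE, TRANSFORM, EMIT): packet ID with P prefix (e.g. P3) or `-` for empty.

Answer: - P1 - -

Derivation:
Tick 1: [PARSE:P1(v=18,ok=F), VALIDATE:-, TRANSFORM:-, EMIT:-] out:-; in:P1
Tick 2: [PARSE:-, VALIDATE:P1(v=18,ok=F), TRANSFORM:-, EMIT:-] out:-; in:-
At end of tick 2: ['-', 'P1', '-', '-']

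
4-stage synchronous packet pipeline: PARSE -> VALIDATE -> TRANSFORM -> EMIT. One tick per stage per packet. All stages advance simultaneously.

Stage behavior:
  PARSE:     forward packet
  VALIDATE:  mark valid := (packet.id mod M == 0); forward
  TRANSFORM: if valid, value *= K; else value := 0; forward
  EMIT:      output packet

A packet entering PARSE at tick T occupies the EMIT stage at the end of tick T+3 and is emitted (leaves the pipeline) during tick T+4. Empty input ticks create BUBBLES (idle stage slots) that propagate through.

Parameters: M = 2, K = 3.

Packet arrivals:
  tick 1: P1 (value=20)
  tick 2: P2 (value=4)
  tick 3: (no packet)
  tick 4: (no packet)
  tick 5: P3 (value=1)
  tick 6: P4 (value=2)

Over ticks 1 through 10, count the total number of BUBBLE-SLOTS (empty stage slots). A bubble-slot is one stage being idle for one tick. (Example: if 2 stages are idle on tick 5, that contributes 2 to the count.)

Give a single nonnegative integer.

Answer: 24

Derivation:
Tick 1: [PARSE:P1(v=20,ok=F), VALIDATE:-, TRANSFORM:-, EMIT:-] out:-; bubbles=3
Tick 2: [PARSE:P2(v=4,ok=F), VALIDATE:P1(v=20,ok=F), TRANSFORM:-, EMIT:-] out:-; bubbles=2
Tick 3: [PARSE:-, VALIDATE:P2(v=4,ok=T), TRANSFORM:P1(v=0,ok=F), EMIT:-] out:-; bubbles=2
Tick 4: [PARSE:-, VALIDATE:-, TRANSFORM:P2(v=12,ok=T), EMIT:P1(v=0,ok=F)] out:-; bubbles=2
Tick 5: [PARSE:P3(v=1,ok=F), VALIDATE:-, TRANSFORM:-, EMIT:P2(v=12,ok=T)] out:P1(v=0); bubbles=2
Tick 6: [PARSE:P4(v=2,ok=F), VALIDATE:P3(v=1,ok=F), TRANSFORM:-, EMIT:-] out:P2(v=12); bubbles=2
Tick 7: [PARSE:-, VALIDATE:P4(v=2,ok=T), TRANSFORM:P3(v=0,ok=F), EMIT:-] out:-; bubbles=2
Tick 8: [PARSE:-, VALIDATE:-, TRANSFORM:P4(v=6,ok=T), EMIT:P3(v=0,ok=F)] out:-; bubbles=2
Tick 9: [PARSE:-, VALIDATE:-, TRANSFORM:-, EMIT:P4(v=6,ok=T)] out:P3(v=0); bubbles=3
Tick 10: [PARSE:-, VALIDATE:-, TRANSFORM:-, EMIT:-] out:P4(v=6); bubbles=4
Total bubble-slots: 24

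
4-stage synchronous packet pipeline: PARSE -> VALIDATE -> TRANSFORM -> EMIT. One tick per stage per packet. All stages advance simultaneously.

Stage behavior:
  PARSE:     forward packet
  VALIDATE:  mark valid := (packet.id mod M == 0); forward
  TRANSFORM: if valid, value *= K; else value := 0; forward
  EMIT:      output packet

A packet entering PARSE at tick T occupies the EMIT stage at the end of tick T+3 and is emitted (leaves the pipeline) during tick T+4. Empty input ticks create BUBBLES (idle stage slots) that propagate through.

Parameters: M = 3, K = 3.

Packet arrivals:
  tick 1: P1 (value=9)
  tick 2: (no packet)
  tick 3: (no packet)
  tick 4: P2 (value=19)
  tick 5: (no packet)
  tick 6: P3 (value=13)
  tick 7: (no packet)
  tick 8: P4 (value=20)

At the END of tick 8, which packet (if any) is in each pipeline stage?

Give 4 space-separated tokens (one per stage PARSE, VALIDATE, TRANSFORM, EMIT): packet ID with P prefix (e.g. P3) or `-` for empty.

Answer: P4 - P3 -

Derivation:
Tick 1: [PARSE:P1(v=9,ok=F), VALIDATE:-, TRANSFORM:-, EMIT:-] out:-; in:P1
Tick 2: [PARSE:-, VALIDATE:P1(v=9,ok=F), TRANSFORM:-, EMIT:-] out:-; in:-
Tick 3: [PARSE:-, VALIDATE:-, TRANSFORM:P1(v=0,ok=F), EMIT:-] out:-; in:-
Tick 4: [PARSE:P2(v=19,ok=F), VALIDATE:-, TRANSFORM:-, EMIT:P1(v=0,ok=F)] out:-; in:P2
Tick 5: [PARSE:-, VALIDATE:P2(v=19,ok=F), TRANSFORM:-, EMIT:-] out:P1(v=0); in:-
Tick 6: [PARSE:P3(v=13,ok=F), VALIDATE:-, TRANSFORM:P2(v=0,ok=F), EMIT:-] out:-; in:P3
Tick 7: [PARSE:-, VALIDATE:P3(v=13,ok=T), TRANSFORM:-, EMIT:P2(v=0,ok=F)] out:-; in:-
Tick 8: [PARSE:P4(v=20,ok=F), VALIDATE:-, TRANSFORM:P3(v=39,ok=T), EMIT:-] out:P2(v=0); in:P4
At end of tick 8: ['P4', '-', 'P3', '-']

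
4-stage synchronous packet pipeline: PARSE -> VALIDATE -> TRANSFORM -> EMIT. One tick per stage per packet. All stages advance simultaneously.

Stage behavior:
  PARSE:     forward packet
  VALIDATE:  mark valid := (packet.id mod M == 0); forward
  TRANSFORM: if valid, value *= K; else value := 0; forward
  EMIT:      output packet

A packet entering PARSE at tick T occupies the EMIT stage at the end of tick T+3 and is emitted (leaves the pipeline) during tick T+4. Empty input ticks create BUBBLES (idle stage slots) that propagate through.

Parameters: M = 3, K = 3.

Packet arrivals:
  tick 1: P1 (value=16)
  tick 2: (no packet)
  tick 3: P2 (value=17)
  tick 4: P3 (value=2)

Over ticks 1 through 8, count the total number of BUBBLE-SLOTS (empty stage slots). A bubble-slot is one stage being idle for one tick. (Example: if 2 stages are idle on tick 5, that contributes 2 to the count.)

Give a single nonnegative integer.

Tick 1: [PARSE:P1(v=16,ok=F), VALIDATE:-, TRANSFORM:-, EMIT:-] out:-; bubbles=3
Tick 2: [PARSE:-, VALIDATE:P1(v=16,ok=F), TRANSFORM:-, EMIT:-] out:-; bubbles=3
Tick 3: [PARSE:P2(v=17,ok=F), VALIDATE:-, TRANSFORM:P1(v=0,ok=F), EMIT:-] out:-; bubbles=2
Tick 4: [PARSE:P3(v=2,ok=F), VALIDATE:P2(v=17,ok=F), TRANSFORM:-, EMIT:P1(v=0,ok=F)] out:-; bubbles=1
Tick 5: [PARSE:-, VALIDATE:P3(v=2,ok=T), TRANSFORM:P2(v=0,ok=F), EMIT:-] out:P1(v=0); bubbles=2
Tick 6: [PARSE:-, VALIDATE:-, TRANSFORM:P3(v=6,ok=T), EMIT:P2(v=0,ok=F)] out:-; bubbles=2
Tick 7: [PARSE:-, VALIDATE:-, TRANSFORM:-, EMIT:P3(v=6,ok=T)] out:P2(v=0); bubbles=3
Tick 8: [PARSE:-, VALIDATE:-, TRANSFORM:-, EMIT:-] out:P3(v=6); bubbles=4
Total bubble-slots: 20

Answer: 20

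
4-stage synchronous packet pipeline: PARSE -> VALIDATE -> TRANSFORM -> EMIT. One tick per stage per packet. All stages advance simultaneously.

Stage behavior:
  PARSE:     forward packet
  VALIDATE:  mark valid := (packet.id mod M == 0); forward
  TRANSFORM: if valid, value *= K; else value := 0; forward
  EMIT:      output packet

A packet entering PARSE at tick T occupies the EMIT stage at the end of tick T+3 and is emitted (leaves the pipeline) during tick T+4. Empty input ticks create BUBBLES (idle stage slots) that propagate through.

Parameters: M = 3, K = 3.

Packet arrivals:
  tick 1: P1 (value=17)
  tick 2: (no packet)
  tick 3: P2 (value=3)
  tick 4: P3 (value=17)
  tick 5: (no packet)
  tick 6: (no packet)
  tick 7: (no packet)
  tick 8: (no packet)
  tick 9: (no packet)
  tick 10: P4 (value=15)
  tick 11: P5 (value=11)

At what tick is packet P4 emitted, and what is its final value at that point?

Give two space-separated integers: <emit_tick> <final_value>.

Tick 1: [PARSE:P1(v=17,ok=F), VALIDATE:-, TRANSFORM:-, EMIT:-] out:-; in:P1
Tick 2: [PARSE:-, VALIDATE:P1(v=17,ok=F), TRANSFORM:-, EMIT:-] out:-; in:-
Tick 3: [PARSE:P2(v=3,ok=F), VALIDATE:-, TRANSFORM:P1(v=0,ok=F), EMIT:-] out:-; in:P2
Tick 4: [PARSE:P3(v=17,ok=F), VALIDATE:P2(v=3,ok=F), TRANSFORM:-, EMIT:P1(v=0,ok=F)] out:-; in:P3
Tick 5: [PARSE:-, VALIDATE:P3(v=17,ok=T), TRANSFORM:P2(v=0,ok=F), EMIT:-] out:P1(v=0); in:-
Tick 6: [PARSE:-, VALIDATE:-, TRANSFORM:P3(v=51,ok=T), EMIT:P2(v=0,ok=F)] out:-; in:-
Tick 7: [PARSE:-, VALIDATE:-, TRANSFORM:-, EMIT:P3(v=51,ok=T)] out:P2(v=0); in:-
Tick 8: [PARSE:-, VALIDATE:-, TRANSFORM:-, EMIT:-] out:P3(v=51); in:-
Tick 9: [PARSE:-, VALIDATE:-, TRANSFORM:-, EMIT:-] out:-; in:-
Tick 10: [PARSE:P4(v=15,ok=F), VALIDATE:-, TRANSFORM:-, EMIT:-] out:-; in:P4
Tick 11: [PARSE:P5(v=11,ok=F), VALIDATE:P4(v=15,ok=F), TRANSFORM:-, EMIT:-] out:-; in:P5
Tick 12: [PARSE:-, VALIDATE:P5(v=11,ok=F), TRANSFORM:P4(v=0,ok=F), EMIT:-] out:-; in:-
Tick 13: [PARSE:-, VALIDATE:-, TRANSFORM:P5(v=0,ok=F), EMIT:P4(v=0,ok=F)] out:-; in:-
Tick 14: [PARSE:-, VALIDATE:-, TRANSFORM:-, EMIT:P5(v=0,ok=F)] out:P4(v=0); in:-
Tick 15: [PARSE:-, VALIDATE:-, TRANSFORM:-, EMIT:-] out:P5(v=0); in:-
P4: arrives tick 10, valid=False (id=4, id%3=1), emit tick 14, final value 0

Answer: 14 0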